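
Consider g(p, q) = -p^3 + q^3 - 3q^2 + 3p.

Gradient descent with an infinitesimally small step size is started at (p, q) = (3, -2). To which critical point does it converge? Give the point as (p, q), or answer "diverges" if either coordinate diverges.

g is separable, so gradient descent decouples: p follows -∂g/∂p, q follows -∂g/∂q.
∂g/∂p = -3(p - 1)(p + 1); at p=3 this is -24, so p increases.
∂g/∂q = 3q(q - 2); at q=-2 this is 24, so q decreases.
The p-coordinate has no critical point in that direction and runs off to infinity.

diverges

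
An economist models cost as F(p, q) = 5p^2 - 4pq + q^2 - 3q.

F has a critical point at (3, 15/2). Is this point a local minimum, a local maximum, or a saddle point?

local minimum

The Hessian of F is constant: H = [[10, -4], [-4, 2]].
det(H) = 10·2 − (-4)² = 4.
det(H) > 0 and tr(H) = 12 > 0, so H is positive definite and the point is a local minimum.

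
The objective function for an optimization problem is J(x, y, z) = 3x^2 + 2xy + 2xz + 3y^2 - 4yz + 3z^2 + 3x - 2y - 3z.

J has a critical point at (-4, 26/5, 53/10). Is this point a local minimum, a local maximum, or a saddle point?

local minimum

The Hessian is constant: H = [[6, 2, 2], [2, 6, -4], [2, -4, 6]].
Leading principal minors: Δ₁ = 6, Δ₂ = 32, Δ₃ = 40.
All leading minors are positive, so H is positive definite: a local minimum.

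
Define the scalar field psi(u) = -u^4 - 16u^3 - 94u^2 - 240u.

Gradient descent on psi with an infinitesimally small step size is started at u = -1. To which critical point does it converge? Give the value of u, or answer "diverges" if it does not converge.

psi'(u) = -4(u + 3)(u + 4)(u + 5), so psi'(-1) = -96.
Gradient descent moves in the -psi' direction, i.e. u is increasing.
There is no critical point above u=-1, and psi' keeps the same sign, so the iterate runs off to +∞.

diverges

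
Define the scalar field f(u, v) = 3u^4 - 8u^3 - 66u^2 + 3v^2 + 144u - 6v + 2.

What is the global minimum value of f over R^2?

-568

f(u,v) separates as P(u) + Q(v) + 2, so its minimum is min P + min Q + 2.
P'(u) = 12(u - 4)(u - 1)(u + 3) vanishes at u ∈ {-3, 1, 4}; Q'(v) = 6v - 6 vanishes at v ∈ {1}.
Local minima of P (where P''>0): P(-3)=-567, P(4)=-224. Local minima of Q: Q(1)=-3.
So the global minimum of f is P(-3) + Q(1) + 2 = -567 − 3 + 2 = -568, attained at (-3, 1).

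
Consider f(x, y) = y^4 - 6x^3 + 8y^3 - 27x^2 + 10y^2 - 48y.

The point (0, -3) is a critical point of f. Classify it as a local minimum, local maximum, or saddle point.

local maximum

The mixed partial ∂²f/∂x∂y is 0, so the Hessian at any point is diag(f_xx, f_yy) = diag(-18(2x + 3), 4(3y^2 + 12y + 5)).
At (0, -3): H = diag(-54, -16).
Both eigenvalues are negative, so H is negative definite: a local maximum.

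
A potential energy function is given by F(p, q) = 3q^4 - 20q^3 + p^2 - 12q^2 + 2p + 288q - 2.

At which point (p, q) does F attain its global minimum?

F(p,q) separates as A(p) + B(q) − 2, so its minimum is min A + min B − 2.
A'(p) = 2p + 2 vanishes at p ∈ {-1}; B'(q) = 12(q - 4)(q - 3)(q + 2) vanishes at q ∈ {-2, 3, 4}.
Local minima of A (where A''>0): A(-1)=-1. Local minima of B: B(-2)=-416, B(4)=448.
So the global minimum of F is A(-1) + B(-2) − 2 = -1 − 416 − 2 = -419, attained at (-1, -2).

(-1, -2)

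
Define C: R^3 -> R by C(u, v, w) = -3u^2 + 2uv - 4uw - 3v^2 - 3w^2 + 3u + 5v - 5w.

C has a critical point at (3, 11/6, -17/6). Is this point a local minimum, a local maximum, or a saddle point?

The Hessian is constant: H = [[-6, 2, -4], [2, -6, 0], [-4, 0, -6]].
Leading principal minors: Δ₁ = -6, Δ₂ = 32, Δ₃ = -96.
The minors alternate sign starting negative (−, +, −), so H is negative definite: a local maximum.

local maximum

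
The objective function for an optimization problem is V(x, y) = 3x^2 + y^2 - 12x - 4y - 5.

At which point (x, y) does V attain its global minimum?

V(x,y) separates as P(x) + Q(y) − 5, so its minimum is min P + min Q − 5.
P'(x) = 6x - 12 vanishes at x ∈ {2}; Q'(y) = 2y - 4 vanishes at y ∈ {2}.
Local minima of P (where P''>0): P(2)=-12. Local minima of Q: Q(2)=-4.
So the global minimum of V is P(2) + Q(2) − 5 = -12 − 4 − 5 = -21, attained at (2, 2).

(2, 2)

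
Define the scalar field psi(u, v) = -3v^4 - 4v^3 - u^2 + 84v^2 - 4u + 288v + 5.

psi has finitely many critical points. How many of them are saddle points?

psi separates as a function of u plus a function of v, so ∇psi=0 decouples.
∂psi/∂u = -2(u + 2) = 0 at u ∈ {-2}; ∂psi/∂v = -12(v - 4)(v + 2)(v + 3) = 0 at v ∈ {-3, -2, 4}.
The Hessian is diagonal: diag(psi_uu, psi_vv). Second derivatives: psi_uu(-2)=-2; psi_vv(-3)=-84, psi_vv(-2)=72, psi_vv(4)=-504.
Saddle points occur where the two diagonal entries have opposite signs: (-2, -2). Count: 1.

1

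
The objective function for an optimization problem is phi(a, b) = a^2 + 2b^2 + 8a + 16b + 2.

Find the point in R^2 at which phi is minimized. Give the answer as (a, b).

(-4, -4)

phi(a,b) separates as P(a) + Q(b) + 2, so its minimum is min P + min Q + 2.
P'(a) = 2a + 8 vanishes at a ∈ {-4}; Q'(b) = 4b + 16 vanishes at b ∈ {-4}.
Local minima of P (where P''>0): P(-4)=-16. Local minima of Q: Q(-4)=-32.
So the global minimum of phi is P(-4) + Q(-4) + 2 = -16 − 32 + 2 = -46, attained at (-4, -4).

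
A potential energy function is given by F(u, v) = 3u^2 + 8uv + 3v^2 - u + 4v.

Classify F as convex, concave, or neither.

F is quadratic, so its Hessian is the constant matrix H = [[6, 8], [8, 6]].
det(H) = -28, tr(H) = 12.
det(H) < 0, so H is indefinite: neither convex nor concave.

neither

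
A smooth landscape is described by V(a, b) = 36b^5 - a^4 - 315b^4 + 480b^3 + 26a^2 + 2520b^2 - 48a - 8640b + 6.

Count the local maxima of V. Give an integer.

V separates as a function of a plus a function of b, so ∇V=0 decouples.
∂V/∂a = -4(a - 3)(a - 1)(a + 4) = 0 at a ∈ {-4, 1, 3}; ∂V/∂b = 180(b - 4)(b - 3)(b - 2)(b + 2) = 0 at b ∈ {-2, 2, 3, 4}.
The Hessian is diagonal: diag(V_aa, V_bb). Second derivatives: V_aa(-4)=-140, V_aa(1)=40, V_aa(3)=-56; V_bb(-2)=-21600, V_bb(2)=1440, V_bb(3)=-900, V_bb(4)=2160.
Local maxima occur where both diagonal entries negative: (-4, -2), (-4, 3), (3, -2), (3, 3). Count: 4.

4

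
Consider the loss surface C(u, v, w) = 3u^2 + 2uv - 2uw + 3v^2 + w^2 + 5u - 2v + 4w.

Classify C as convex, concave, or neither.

convex

C is quadratic, so its Hessian is the constant matrix H = [[6, 2, -2], [2, 6, 0], [-2, 0, 2]].
Leading principal minors: 6, 32, 40.
All positive ⇒ H ≻ 0 ⇒ convex.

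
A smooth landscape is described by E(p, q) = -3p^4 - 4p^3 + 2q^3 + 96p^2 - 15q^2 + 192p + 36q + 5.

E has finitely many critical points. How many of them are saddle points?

E separates as a function of p plus a function of q, so ∇E=0 decouples.
∂E/∂p = -12(p - 4)(p + 1)(p + 4) = 0 at p ∈ {-4, -1, 4}; ∂E/∂q = 6(q - 3)(q - 2) = 0 at q ∈ {2, 3}.
The Hessian is diagonal: diag(E_pp, E_qq). Second derivatives: E_pp(-4)=-288, E_pp(-1)=180, E_pp(4)=-480; E_qq(2)=-6, E_qq(3)=6.
Saddle points occur where the two diagonal entries have opposite signs: (-4, 3), (-1, 2), (4, 3). Count: 3.

3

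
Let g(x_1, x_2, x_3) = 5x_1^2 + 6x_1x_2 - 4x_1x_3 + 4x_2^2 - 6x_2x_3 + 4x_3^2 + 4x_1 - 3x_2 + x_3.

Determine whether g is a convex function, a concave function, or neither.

convex

g is quadratic, so its Hessian is the constant matrix H = [[10, 6, -4], [6, 8, -6], [-4, -6, 8]].
Leading principal minors: 10, 44, 152.
All positive ⇒ H ≻ 0 ⇒ convex.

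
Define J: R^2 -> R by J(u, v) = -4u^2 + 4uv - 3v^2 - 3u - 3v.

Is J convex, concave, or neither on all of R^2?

J is quadratic, so its Hessian is the constant matrix H = [[-8, 4], [4, -6]].
det(H) = 32, tr(H) = -14.
det(H) > 0 and tr(H) < 0, so H is negative definite everywhere: concave.

concave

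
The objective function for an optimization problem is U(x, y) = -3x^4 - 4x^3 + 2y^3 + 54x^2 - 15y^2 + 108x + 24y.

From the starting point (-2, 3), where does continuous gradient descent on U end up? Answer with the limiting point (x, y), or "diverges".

U is separable, so gradient descent decouples: x follows -∂U/∂x, y follows -∂U/∂y.
∂U/∂x = -12(x - 3)(x + 1)(x + 3); at x=-2 this is -60, so x increases.
∂U/∂y = 6(y - 4)(y - 1); at y=3 this is -12, so y increases.
x converges to its nearest critical value -1 (a local min of the x-part); y converges to 4. The iterate converges to (-1, 4).

(-1, 4)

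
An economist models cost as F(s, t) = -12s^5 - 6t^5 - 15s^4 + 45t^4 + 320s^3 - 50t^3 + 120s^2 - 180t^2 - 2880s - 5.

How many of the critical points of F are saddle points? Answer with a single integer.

F separates as a function of s plus a function of t, so ∇F=0 decouples.
∂F/∂s = -60(s - 3)(s - 2)(s + 2)(s + 4) = 0 at s ∈ {-4, -2, 2, 3}; ∂F/∂t = -30t(t - 4)(t - 3)(t + 1) = 0 at t ∈ {-1, 0, 3, 4}.
The Hessian is diagonal: diag(F_ss, F_tt). Second derivatives: F_ss(-4)=5040, F_ss(-2)=-2400, F_ss(2)=1440, F_ss(3)=-2100; F_tt(-1)=600, F_tt(0)=-360, F_tt(3)=360, F_tt(4)=-600.
Saddle points occur where the two diagonal entries have opposite signs: (-4, 0), (-4, 4), (-2, -1), (-2, 3), (2, 0), (2, 4), (3, -1), (3, 3). Count: 8.

8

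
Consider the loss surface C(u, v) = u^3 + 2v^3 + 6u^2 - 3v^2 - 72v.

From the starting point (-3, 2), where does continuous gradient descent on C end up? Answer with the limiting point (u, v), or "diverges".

C is separable, so gradient descent decouples: u follows -∂C/∂u, v follows -∂C/∂v.
∂C/∂u = 3u(u + 4); at u=-3 this is -9, so u increases.
∂C/∂v = 6(v - 4)(v + 3); at v=2 this is -60, so v increases.
u converges to its nearest critical value 0 (a local min of the u-part); v converges to 4. The iterate converges to (0, 4).

(0, 4)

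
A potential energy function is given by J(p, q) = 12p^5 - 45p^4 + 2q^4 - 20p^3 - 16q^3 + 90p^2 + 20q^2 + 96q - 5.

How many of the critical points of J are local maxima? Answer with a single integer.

2

J separates as a function of p plus a function of q, so ∇J=0 decouples.
∂J/∂p = 60p(p - 3)(p - 1)(p + 1) = 0 at p ∈ {-1, 0, 1, 3}; ∂J/∂q = 8(q - 4)(q - 3)(q + 1) = 0 at q ∈ {-1, 3, 4}.
The Hessian is diagonal: diag(J_pp, J_qq). Second derivatives: J_pp(-1)=-480, J_pp(0)=180, J_pp(1)=-240, J_pp(3)=1440; J_qq(-1)=160, J_qq(3)=-32, J_qq(4)=40.
Local maxima occur where both diagonal entries negative: (-1, 3), (1, 3). Count: 2.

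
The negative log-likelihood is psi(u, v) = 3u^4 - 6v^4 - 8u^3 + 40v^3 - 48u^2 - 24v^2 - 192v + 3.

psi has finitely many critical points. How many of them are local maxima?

2

psi separates as a function of u plus a function of v, so ∇psi=0 decouples.
∂psi/∂u = 12u(u - 4)(u + 2) = 0 at u ∈ {-2, 0, 4}; ∂psi/∂v = -24(v - 4)(v - 2)(v + 1) = 0 at v ∈ {-1, 2, 4}.
The Hessian is diagonal: diag(psi_uu, psi_vv). Second derivatives: psi_uu(-2)=144, psi_uu(0)=-96, psi_uu(4)=288; psi_vv(-1)=-360, psi_vv(2)=144, psi_vv(4)=-240.
Local maxima occur where both diagonal entries negative: (0, -1), (0, 4). Count: 2.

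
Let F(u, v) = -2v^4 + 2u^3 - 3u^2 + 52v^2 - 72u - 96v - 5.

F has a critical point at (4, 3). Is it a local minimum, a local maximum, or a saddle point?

The mixed partial ∂²F/∂u∂v is 0, so the Hessian at any point is diag(F_uu, F_vv) = diag(6(2u - 1), 8(-3v^2 + 13)).
At (4, 3): H = diag(42, -112).
The eigenvalues have opposite signs, so H is indefinite: a saddle point.

saddle point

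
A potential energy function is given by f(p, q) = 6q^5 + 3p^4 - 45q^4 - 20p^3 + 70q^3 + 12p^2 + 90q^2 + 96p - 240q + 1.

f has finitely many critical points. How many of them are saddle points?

6

f separates as a function of p plus a function of q, so ∇f=0 decouples.
∂f/∂p = 12(p - 4)(p - 2)(p + 1) = 0 at p ∈ {-1, 2, 4}; ∂f/∂q = 30(q - 4)(q - 2)(q - 1)(q + 1) = 0 at q ∈ {-1, 1, 2, 4}.
The Hessian is diagonal: diag(f_pp, f_qq). Second derivatives: f_pp(-1)=180, f_pp(2)=-72, f_pp(4)=120; f_qq(-1)=-900, f_qq(1)=180, f_qq(2)=-180, f_qq(4)=900.
Saddle points occur where the two diagonal entries have opposite signs: (-1, -1), (-1, 2), (2, 1), (2, 4), (4, -1), (4, 2). Count: 6.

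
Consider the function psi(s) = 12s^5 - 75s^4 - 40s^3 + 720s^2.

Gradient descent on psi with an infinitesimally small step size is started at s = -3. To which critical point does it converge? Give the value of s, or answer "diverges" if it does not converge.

psi'(s) = 60s(s - 4)(s - 3)(s + 2), so psi'(-3) = 7560.
Gradient descent moves in the -psi' direction, i.e. s is decreasing.
There is no critical point below s=-3, and psi' keeps the same sign, so the iterate runs off to −∞.

diverges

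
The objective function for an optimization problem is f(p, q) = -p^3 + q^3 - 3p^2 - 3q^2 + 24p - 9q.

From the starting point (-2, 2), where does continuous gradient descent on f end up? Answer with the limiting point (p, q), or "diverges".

(-4, 3)

f is separable, so gradient descent decouples: p follows -∂f/∂p, q follows -∂f/∂q.
∂f/∂p = -3(p - 2)(p + 4); at p=-2 this is 24, so p decreases.
∂f/∂q = 3(q - 3)(q + 1); at q=2 this is -9, so q increases.
p converges to its nearest critical value -4 (a local min of the p-part); q converges to 3. The iterate converges to (-4, 3).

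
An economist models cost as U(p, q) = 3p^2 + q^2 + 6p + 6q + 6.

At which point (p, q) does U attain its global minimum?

(-1, -3)

U(p,q) separates as A(p) + B(q) + 6, so its minimum is min A + min B + 6.
A'(p) = 6p + 6 vanishes at p ∈ {-1}; B'(q) = 2q + 6 vanishes at q ∈ {-3}.
Local minima of A (where A''>0): A(-1)=-3. Local minima of B: B(-3)=-9.
So the global minimum of U is A(-1) + B(-3) + 6 = -3 − 9 + 6 = -6, attained at (-1, -3).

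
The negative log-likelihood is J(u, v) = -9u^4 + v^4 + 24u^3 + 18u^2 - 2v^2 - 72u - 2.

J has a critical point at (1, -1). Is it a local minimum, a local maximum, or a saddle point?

local minimum

The mixed partial ∂²J/∂u∂v is 0, so the Hessian at any point is diag(J_uu, J_vv) = diag(36(-3u^2 + 4u + 1), 4(3v^2 - 1)).
At (1, -1): H = diag(72, 8).
Both eigenvalues are positive, so H is positive definite: a local minimum.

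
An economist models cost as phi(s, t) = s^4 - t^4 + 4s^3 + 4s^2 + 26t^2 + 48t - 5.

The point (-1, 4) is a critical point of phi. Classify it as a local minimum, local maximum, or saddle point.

local maximum

The mixed partial ∂²phi/∂s∂t is 0, so the Hessian at any point is diag(phi_ss, phi_tt) = diag(4(3s^2 + 6s + 2), 4(-3t^2 + 13)).
At (-1, 4): H = diag(-4, -140).
Both eigenvalues are negative, so H is negative definite: a local maximum.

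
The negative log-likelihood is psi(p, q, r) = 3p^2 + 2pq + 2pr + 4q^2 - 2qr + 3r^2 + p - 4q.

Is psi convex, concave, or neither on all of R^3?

psi is quadratic, so its Hessian is the constant matrix H = [[6, 2, 2], [2, 8, -2], [2, -2, 6]].
Leading principal minors: 6, 44, 192.
All positive ⇒ H ≻ 0 ⇒ convex.

convex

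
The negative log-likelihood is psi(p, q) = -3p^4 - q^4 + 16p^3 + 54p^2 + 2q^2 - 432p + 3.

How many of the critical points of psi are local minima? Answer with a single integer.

1

psi separates as a function of p plus a function of q, so ∇psi=0 decouples.
∂psi/∂p = -12(p - 4)(p - 3)(p + 3) = 0 at p ∈ {-3, 3, 4}; ∂psi/∂q = -4q(q - 1)(q + 1) = 0 at q ∈ {-1, 0, 1}.
The Hessian is diagonal: diag(psi_pp, psi_qq). Second derivatives: psi_pp(-3)=-504, psi_pp(3)=72, psi_pp(4)=-84; psi_qq(-1)=-8, psi_qq(0)=4, psi_qq(1)=-8.
Local minima occur where both diagonal entries positive: (3, 0). Count: 1.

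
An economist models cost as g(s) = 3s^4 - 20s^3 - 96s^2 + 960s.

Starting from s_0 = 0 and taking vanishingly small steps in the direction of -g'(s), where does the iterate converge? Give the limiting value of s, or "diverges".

-4

g'(s) = 12(s - 5)(s - 4)(s + 4), so g'(0) = 960.
Gradient descent moves in the -g' direction, i.e. s is decreasing.
The nearest critical point in that direction is s = -4, where g'' = 864 > 0 (a local minimum). The iterate converges there.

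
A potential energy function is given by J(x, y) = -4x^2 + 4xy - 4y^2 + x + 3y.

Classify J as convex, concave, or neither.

J is quadratic, so its Hessian is the constant matrix H = [[-8, 4], [4, -8]].
det(H) = 48, tr(H) = -16.
det(H) > 0 and tr(H) < 0, so H is negative definite everywhere: concave.

concave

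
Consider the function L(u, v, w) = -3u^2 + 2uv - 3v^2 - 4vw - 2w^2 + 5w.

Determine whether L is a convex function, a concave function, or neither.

L is quadratic, so its Hessian is the constant matrix H = [[-6, 2, 0], [2, -6, -4], [0, -4, -4]].
Leading principal minors: -6, 32, -32.
Signs alternate −, +, − ⇒ H ≺ 0 ⇒ concave.

concave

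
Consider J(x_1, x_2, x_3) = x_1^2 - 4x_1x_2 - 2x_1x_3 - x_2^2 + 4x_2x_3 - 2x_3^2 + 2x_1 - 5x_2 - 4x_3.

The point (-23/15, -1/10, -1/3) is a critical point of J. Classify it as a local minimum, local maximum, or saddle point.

The Hessian is constant: H = [[2, -4, -2], [-4, -2, 4], [-2, 4, -4]].
Leading principal minors: Δ₁ = 2, Δ₂ = -20, Δ₃ = 120.
The minors fit neither the all-positive nor the alternating-sign pattern, so H is indefinite: a saddle point.

saddle point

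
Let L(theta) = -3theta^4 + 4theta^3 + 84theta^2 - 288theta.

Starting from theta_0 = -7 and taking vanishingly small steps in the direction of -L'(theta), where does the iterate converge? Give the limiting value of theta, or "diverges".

diverges

L'(theta) = -12(theta - 3)(theta - 2)(theta + 4), so L'(-7) = 3240.
Gradient descent moves in the -L' direction, i.e. theta is decreasing.
There is no critical point below theta=-7, and L' keeps the same sign, so the iterate runs off to −∞.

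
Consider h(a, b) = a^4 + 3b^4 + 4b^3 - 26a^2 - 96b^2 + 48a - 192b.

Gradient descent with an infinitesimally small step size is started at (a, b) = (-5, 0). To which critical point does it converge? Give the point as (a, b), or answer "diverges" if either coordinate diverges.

h is separable, so gradient descent decouples: a follows -∂h/∂a, b follows -∂h/∂b.
∂h/∂a = 4(a - 3)(a - 1)(a + 4); at a=-5 this is -192, so a increases.
∂h/∂b = 12(b - 4)(b + 1)(b + 4); at b=0 this is -192, so b increases.
a converges to its nearest critical value -4 (a local min of the a-part); b converges to 4. The iterate converges to (-4, 4).

(-4, 4)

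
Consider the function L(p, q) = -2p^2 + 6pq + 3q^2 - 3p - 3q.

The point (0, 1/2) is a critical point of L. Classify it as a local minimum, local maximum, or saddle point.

The Hessian of L is constant: H = [[-4, 6], [6, 6]].
det(H) = (-4)·6 − 6² = -60.
Since det(H) < 0, H is indefinite and the critical point is a saddle point.

saddle point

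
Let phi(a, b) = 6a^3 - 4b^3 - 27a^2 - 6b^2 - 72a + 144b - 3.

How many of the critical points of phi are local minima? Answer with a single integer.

phi separates as a function of a plus a function of b, so ∇phi=0 decouples.
∂phi/∂a = 18(a - 4)(a + 1) = 0 at a ∈ {-1, 4}; ∂phi/∂b = -12(b - 3)(b + 4) = 0 at b ∈ {-4, 3}.
The Hessian is diagonal: diag(phi_aa, phi_bb). Second derivatives: phi_aa(-1)=-90, phi_aa(4)=90; phi_bb(-4)=84, phi_bb(3)=-84.
Local minima occur where both diagonal entries positive: (4, -4). Count: 1.

1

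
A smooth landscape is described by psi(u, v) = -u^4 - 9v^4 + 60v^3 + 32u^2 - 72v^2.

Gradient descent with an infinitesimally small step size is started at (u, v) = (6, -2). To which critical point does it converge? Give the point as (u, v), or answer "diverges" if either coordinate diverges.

psi is separable, so gradient descent decouples: u follows -∂psi/∂u, v follows -∂psi/∂v.
∂psi/∂u = -4u(u - 4)(u + 4); at u=6 this is -480, so u increases.
∂psi/∂v = -36v(v - 4)(v - 1); at v=-2 this is 1296, so v decreases.
The u-coordinate has no critical point in that direction and runs off to infinity.

diverges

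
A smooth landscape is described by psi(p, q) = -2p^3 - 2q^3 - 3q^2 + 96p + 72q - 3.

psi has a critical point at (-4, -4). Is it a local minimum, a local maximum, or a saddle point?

The mixed partial ∂²psi/∂p∂q is 0, so the Hessian at any point is diag(psi_pp, psi_qq) = diag(-12p, -6(2q + 1)).
At (-4, -4): H = diag(48, 42).
Both eigenvalues are positive, so H is positive definite: a local minimum.

local minimum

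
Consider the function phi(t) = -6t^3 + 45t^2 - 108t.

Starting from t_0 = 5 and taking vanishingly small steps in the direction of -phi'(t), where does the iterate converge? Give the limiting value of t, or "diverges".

diverges

phi'(t) = -18(t - 3)(t - 2), so phi'(5) = -108.
Gradient descent moves in the -phi' direction, i.e. t is increasing.
There is no critical point above t=5, and phi' keeps the same sign, so the iterate runs off to +∞.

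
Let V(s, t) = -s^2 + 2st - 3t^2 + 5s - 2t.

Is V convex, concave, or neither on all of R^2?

concave

V is quadratic, so its Hessian is the constant matrix H = [[-2, 2], [2, -6]].
det(H) = 8, tr(H) = -8.
det(H) > 0 and tr(H) < 0, so H is negative definite everywhere: concave.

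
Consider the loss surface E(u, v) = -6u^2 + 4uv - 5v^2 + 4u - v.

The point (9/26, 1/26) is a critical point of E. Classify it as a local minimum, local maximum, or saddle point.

local maximum

The Hessian of E is constant: H = [[-12, 4], [4, -10]].
det(H) = (-12)·(-10) − 4² = 104.
det(H) > 0 and tr(H) = -22 < 0, so H is negative definite and the point is a local maximum.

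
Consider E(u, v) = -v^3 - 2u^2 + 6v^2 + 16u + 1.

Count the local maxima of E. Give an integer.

1

E separates as a function of u plus a function of v, so ∇E=0 decouples.
∂E/∂u = -4(u - 4) = 0 at u ∈ {4}; ∂E/∂v = -3v(v - 4) = 0 at v ∈ {0, 4}.
The Hessian is diagonal: diag(E_uu, E_vv). Second derivatives: E_uu(4)=-4; E_vv(0)=12, E_vv(4)=-12.
Local maxima occur where both diagonal entries negative: (4, 4). Count: 1.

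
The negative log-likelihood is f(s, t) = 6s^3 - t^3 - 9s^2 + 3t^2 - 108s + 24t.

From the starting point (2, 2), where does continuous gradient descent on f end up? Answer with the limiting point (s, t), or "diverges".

f is separable, so gradient descent decouples: s follows -∂f/∂s, t follows -∂f/∂t.
∂f/∂s = 18(s - 3)(s + 2); at s=2 this is -72, so s increases.
∂f/∂t = -3(t - 4)(t + 2); at t=2 this is 24, so t decreases.
s converges to its nearest critical value 3 (a local min of the s-part); t converges to -2. The iterate converges to (3, -2).

(3, -2)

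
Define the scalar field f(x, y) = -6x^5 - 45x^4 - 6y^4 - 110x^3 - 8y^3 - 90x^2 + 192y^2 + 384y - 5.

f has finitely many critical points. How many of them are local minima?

2

f separates as a function of x plus a function of y, so ∇f=0 decouples.
∂f/∂x = -30x(x + 1)(x + 2)(x + 3) = 0 at x ∈ {-3, -2, -1, 0}; ∂f/∂y = -24(y - 4)(y + 1)(y + 4) = 0 at y ∈ {-4, -1, 4}.
The Hessian is diagonal: diag(f_xx, f_yy). Second derivatives: f_xx(-3)=180, f_xx(-2)=-60, f_xx(-1)=60, f_xx(0)=-180; f_yy(-4)=-576, f_yy(-1)=360, f_yy(4)=-960.
Local minima occur where both diagonal entries positive: (-3, -1), (-1, -1). Count: 2.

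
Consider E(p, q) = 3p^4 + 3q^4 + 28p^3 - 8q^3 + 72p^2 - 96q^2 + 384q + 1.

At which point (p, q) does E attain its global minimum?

(0, -4)

E(p,q) separates as A(p) + B(q) + 1, so its minimum is min A + min B + 1.
A'(p) = 12p(p + 3)(p + 4) vanishes at p ∈ {-4, -3, 0}; B'(q) = 12(q - 4)(q - 2)(q + 4) vanishes at q ∈ {-4, 2, 4}.
Local minima of A (where A''>0): A(-4)=128, A(0)=0. Local minima of B: B(-4)=-1792, B(4)=256.
So the global minimum of E is A(0) + B(-4) + 1 = 0 − 1792 + 1 = -1791, attained at (0, -4).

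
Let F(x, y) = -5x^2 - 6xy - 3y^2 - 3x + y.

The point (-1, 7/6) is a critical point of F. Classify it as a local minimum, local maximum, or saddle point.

local maximum

The Hessian of F is constant: H = [[-10, -6], [-6, -6]].
det(H) = (-10)·(-6) − (-6)² = 24.
det(H) > 0 and tr(H) = -16 < 0, so H is negative definite and the point is a local maximum.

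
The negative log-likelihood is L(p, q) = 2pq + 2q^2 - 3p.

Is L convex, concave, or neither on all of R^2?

neither

L is quadratic, so its Hessian is the constant matrix H = [[0, 2], [2, 4]].
det(H) = -4, tr(H) = 4.
det(H) < 0, so H is indefinite: neither convex nor concave.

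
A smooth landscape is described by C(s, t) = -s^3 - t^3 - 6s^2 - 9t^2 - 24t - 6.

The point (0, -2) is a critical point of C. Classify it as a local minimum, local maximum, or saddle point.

local maximum

The mixed partial ∂²C/∂s∂t is 0, so the Hessian at any point is diag(C_ss, C_tt) = diag(-6(s + 2), -6(t + 3)).
At (0, -2): H = diag(-12, -6).
Both eigenvalues are negative, so H is negative definite: a local maximum.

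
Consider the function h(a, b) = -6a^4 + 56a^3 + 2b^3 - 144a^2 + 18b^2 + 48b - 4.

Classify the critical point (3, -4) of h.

The mixed partial ∂²h/∂a∂b is 0, so the Hessian at any point is diag(h_aa, h_bb) = diag(24(-3a^2 + 14a - 12), 12(b + 3)).
At (3, -4): H = diag(72, -12).
The eigenvalues have opposite signs, so H is indefinite: a saddle point.

saddle point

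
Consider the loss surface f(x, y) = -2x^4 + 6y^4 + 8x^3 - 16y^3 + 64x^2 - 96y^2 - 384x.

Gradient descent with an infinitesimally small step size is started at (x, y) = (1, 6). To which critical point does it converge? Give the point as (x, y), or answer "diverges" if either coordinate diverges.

(3, 4)

f is separable, so gradient descent decouples: x follows -∂f/∂x, y follows -∂f/∂y.
∂f/∂x = -8(x - 4)(x - 3)(x + 4); at x=1 this is -240, so x increases.
∂f/∂y = 24y(y - 4)(y + 2); at y=6 this is 2304, so y decreases.
x converges to its nearest critical value 3 (a local min of the x-part); y converges to 4. The iterate converges to (3, 4).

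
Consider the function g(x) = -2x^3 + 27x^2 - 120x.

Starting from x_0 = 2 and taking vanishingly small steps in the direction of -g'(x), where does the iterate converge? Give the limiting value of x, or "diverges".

g'(x) = -6(x - 5)(x - 4), so g'(2) = -36.
Gradient descent moves in the -g' direction, i.e. x is increasing.
The nearest critical point in that direction is x = 4, where g'' = 6 > 0 (a local minimum). The iterate converges there.

4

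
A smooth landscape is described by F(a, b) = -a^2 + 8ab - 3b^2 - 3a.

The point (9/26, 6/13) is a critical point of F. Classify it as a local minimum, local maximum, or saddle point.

The Hessian of F is constant: H = [[-2, 8], [8, -6]].
det(H) = (-2)·(-6) − 8² = -52.
Since det(H) < 0, H is indefinite and the critical point is a saddle point.

saddle point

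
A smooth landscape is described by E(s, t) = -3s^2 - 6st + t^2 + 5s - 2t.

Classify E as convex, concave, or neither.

neither

E is quadratic, so its Hessian is the constant matrix H = [[-6, -6], [-6, 2]].
det(H) = -48, tr(H) = -4.
det(H) < 0, so H is indefinite: neither convex nor concave.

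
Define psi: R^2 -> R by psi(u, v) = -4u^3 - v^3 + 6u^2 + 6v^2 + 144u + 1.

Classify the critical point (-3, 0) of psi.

local minimum

The mixed partial ∂²psi/∂u∂v is 0, so the Hessian at any point is diag(psi_uu, psi_vv) = diag(12(-2u + 1), 6(-v + 2)).
At (-3, 0): H = diag(84, 12).
Both eigenvalues are positive, so H is positive definite: a local minimum.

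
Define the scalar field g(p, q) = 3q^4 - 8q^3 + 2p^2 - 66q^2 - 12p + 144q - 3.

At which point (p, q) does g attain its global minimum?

(3, -3)

g(p,q) separates as A(p) + B(q) − 3, so its minimum is min A + min B − 3.
A'(p) = 4p - 12 vanishes at p ∈ {3}; B'(q) = 12(q - 4)(q - 1)(q + 3) vanishes at q ∈ {-3, 1, 4}.
Local minima of A (where A''>0): A(3)=-18. Local minima of B: B(-3)=-567, B(4)=-224.
So the global minimum of g is A(3) + B(-3) − 3 = -18 − 567 − 3 = -588, attained at (3, -3).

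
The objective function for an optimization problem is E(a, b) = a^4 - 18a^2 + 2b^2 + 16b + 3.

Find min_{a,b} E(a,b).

E(a,b) separates as P(a) + Q(b) + 3, so its minimum is min P + min Q + 3.
P'(a) = 4a(a - 3)(a + 3) vanishes at a ∈ {-3, 0, 3}; Q'(b) = 4b + 16 vanishes at b ∈ {-4}.
Local minima of P (where P''>0): P(-3)=-81, P(3)=-81. Local minima of Q: Q(-4)=-32.
So the global minimum of E is P(-3) + Q(-4) + 3 = -81 − 32 + 3 = -110, attained at (-3, -4).

-110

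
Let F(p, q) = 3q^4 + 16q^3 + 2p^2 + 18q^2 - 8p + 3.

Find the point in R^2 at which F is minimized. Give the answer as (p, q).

F(p,q) separates as A(p) + B(q) + 3, so its minimum is min A + min B + 3.
A'(p) = 4p - 8 vanishes at p ∈ {2}; B'(q) = 12q(q + 1)(q + 3) vanishes at q ∈ {-3, -1, 0}.
Local minima of A (where A''>0): A(2)=-8. Local minima of B: B(-3)=-27, B(0)=0.
So the global minimum of F is A(2) + B(-3) + 3 = -8 − 27 + 3 = -32, attained at (2, -3).

(2, -3)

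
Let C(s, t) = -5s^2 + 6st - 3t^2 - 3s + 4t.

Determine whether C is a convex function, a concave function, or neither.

C is quadratic, so its Hessian is the constant matrix H = [[-10, 6], [6, -6]].
det(H) = 24, tr(H) = -16.
det(H) > 0 and tr(H) < 0, so H is negative definite everywhere: concave.

concave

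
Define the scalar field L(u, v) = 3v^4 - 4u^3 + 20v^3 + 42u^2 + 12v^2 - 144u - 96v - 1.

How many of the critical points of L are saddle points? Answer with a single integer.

3

L separates as a function of u plus a function of v, so ∇L=0 decouples.
∂L/∂u = -12(u - 4)(u - 3) = 0 at u ∈ {3, 4}; ∂L/∂v = 12(v - 1)(v + 2)(v + 4) = 0 at v ∈ {-4, -2, 1}.
The Hessian is diagonal: diag(L_uu, L_vv). Second derivatives: L_uu(3)=12, L_uu(4)=-12; L_vv(-4)=120, L_vv(-2)=-72, L_vv(1)=180.
Saddle points occur where the two diagonal entries have opposite signs: (3, -2), (4, -4), (4, 1). Count: 3.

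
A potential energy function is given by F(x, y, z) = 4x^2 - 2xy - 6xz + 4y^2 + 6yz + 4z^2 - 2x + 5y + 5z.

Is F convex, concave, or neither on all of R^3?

convex

F is quadratic, so its Hessian is the constant matrix H = [[8, -2, -6], [-2, 8, 6], [-6, 6, 8]].
Leading principal minors: 8, 60, 48.
All positive ⇒ H ≻ 0 ⇒ convex.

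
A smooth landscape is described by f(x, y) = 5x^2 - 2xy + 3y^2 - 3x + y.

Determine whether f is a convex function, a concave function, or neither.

convex

f is quadratic, so its Hessian is the constant matrix H = [[10, -2], [-2, 6]].
det(H) = 56, tr(H) = 16.
det(H) > 0 and tr(H) > 0, so H is positive definite everywhere: convex.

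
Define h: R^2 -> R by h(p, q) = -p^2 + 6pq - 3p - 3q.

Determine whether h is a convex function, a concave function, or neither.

neither

h is quadratic, so its Hessian is the constant matrix H = [[-2, 6], [6, 0]].
det(H) = -36, tr(H) = -2.
det(H) < 0, so H is indefinite: neither convex nor concave.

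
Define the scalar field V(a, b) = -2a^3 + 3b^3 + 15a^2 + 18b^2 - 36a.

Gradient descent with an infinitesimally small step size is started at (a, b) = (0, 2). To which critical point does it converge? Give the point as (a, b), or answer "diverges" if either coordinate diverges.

(2, 0)

V is separable, so gradient descent decouples: a follows -∂V/∂a, b follows -∂V/∂b.
∂V/∂a = -6(a - 3)(a - 2); at a=0 this is -36, so a increases.
∂V/∂b = 9b(b + 4); at b=2 this is 108, so b decreases.
a converges to its nearest critical value 2 (a local min of the a-part); b converges to 0. The iterate converges to (2, 0).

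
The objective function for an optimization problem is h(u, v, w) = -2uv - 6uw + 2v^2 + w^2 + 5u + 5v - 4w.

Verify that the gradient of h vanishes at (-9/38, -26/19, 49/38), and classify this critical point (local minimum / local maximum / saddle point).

∇h = (-2v - 6w + 5, -2u + 4v + 5, -6u + 2w - 4); substituting (-9/38, -26/19, 49/38) gives ∇h = (0, 0, 0), so (-9/38, -26/19, 49/38) is indeed a critical point.
The Hessian is constant: H = [[0, -2, -6], [-2, 4, 0], [-6, 0, 2]].
Leading principal minors: Δ₁ = 0, Δ₂ = -4, Δ₃ = -152.
The minors fit neither the all-positive nor the alternating-sign pattern, so H is indefinite: a saddle point.

saddle point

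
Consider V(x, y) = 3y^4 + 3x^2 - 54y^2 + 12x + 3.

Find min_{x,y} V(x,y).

-252

V(x,y) separates as P(x) + Q(y) + 3, so its minimum is min P + min Q + 3.
P'(x) = 6x + 12 vanishes at x ∈ {-2}; Q'(y) = 12y(y - 3)(y + 3) vanishes at y ∈ {-3, 0, 3}.
Local minima of P (where P''>0): P(-2)=-12. Local minima of Q: Q(-3)=-243, Q(3)=-243.
So the global minimum of V is P(-2) + Q(-3) + 3 = -12 − 243 + 3 = -252, attained at (-2, -3).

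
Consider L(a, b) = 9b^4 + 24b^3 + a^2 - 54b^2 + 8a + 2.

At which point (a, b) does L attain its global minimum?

(-4, -3)

L(a,b) separates as P(a) + Q(b) + 2, so its minimum is min P + min Q + 2.
P'(a) = 2a + 8 vanishes at a ∈ {-4}; Q'(b) = 36b(b - 1)(b + 3) vanishes at b ∈ {-3, 0, 1}.
Local minima of P (where P''>0): P(-4)=-16. Local minima of Q: Q(-3)=-405, Q(1)=-21.
So the global minimum of L is P(-4) + Q(-3) + 2 = -16 − 405 + 2 = -419, attained at (-4, -3).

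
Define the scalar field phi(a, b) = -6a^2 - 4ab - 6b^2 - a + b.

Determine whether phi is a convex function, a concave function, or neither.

concave

phi is quadratic, so its Hessian is the constant matrix H = [[-12, -4], [-4, -12]].
det(H) = 128, tr(H) = -24.
det(H) > 0 and tr(H) < 0, so H is negative definite everywhere: concave.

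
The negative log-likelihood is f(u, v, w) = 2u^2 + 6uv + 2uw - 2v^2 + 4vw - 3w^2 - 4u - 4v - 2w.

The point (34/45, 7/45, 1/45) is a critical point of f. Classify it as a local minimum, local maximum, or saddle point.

The Hessian is constant: H = [[4, 6, 2], [6, -4, 4], [2, 4, -6]].
Leading principal minors: Δ₁ = 4, Δ₂ = -52, Δ₃ = 360.
The minors fit neither the all-positive nor the alternating-sign pattern, so H is indefinite: a saddle point.

saddle point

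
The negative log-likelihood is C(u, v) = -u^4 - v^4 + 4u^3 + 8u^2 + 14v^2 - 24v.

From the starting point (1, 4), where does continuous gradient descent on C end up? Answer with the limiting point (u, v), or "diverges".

C is separable, so gradient descent decouples: u follows -∂C/∂u, v follows -∂C/∂v.
∂C/∂u = -4u(u - 4)(u + 1); at u=1 this is 24, so u decreases.
∂C/∂v = -4(v - 2)(v - 1)(v + 3); at v=4 this is -168, so v increases.
The v-coordinate has no critical point in that direction and runs off to infinity.

diverges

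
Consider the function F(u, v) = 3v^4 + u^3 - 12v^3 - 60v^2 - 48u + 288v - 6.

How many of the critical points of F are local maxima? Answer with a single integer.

1

F separates as a function of u plus a function of v, so ∇F=0 decouples.
∂F/∂u = 3(u - 4)(u + 4) = 0 at u ∈ {-4, 4}; ∂F/∂v = 12(v - 4)(v - 2)(v + 3) = 0 at v ∈ {-3, 2, 4}.
The Hessian is diagonal: diag(F_uu, F_vv). Second derivatives: F_uu(-4)=-24, F_uu(4)=24; F_vv(-3)=420, F_vv(2)=-120, F_vv(4)=168.
Local maxima occur where both diagonal entries negative: (-4, 2). Count: 1.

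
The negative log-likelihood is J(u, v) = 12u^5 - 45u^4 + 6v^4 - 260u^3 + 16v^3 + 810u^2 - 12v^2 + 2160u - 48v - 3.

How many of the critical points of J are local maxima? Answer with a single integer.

2

J separates as a function of u plus a function of v, so ∇J=0 decouples.
∂J/∂u = 60(u - 4)(u - 3)(u + 1)(u + 3) = 0 at u ∈ {-3, -1, 3, 4}; ∂J/∂v = 24(v - 1)(v + 1)(v + 2) = 0 at v ∈ {-2, -1, 1}.
The Hessian is diagonal: diag(J_uu, J_vv). Second derivatives: J_uu(-3)=-5040, J_uu(-1)=2400, J_uu(3)=-1440, J_uu(4)=2100; J_vv(-2)=72, J_vv(-1)=-48, J_vv(1)=144.
Local maxima occur where both diagonal entries negative: (-3, -1), (3, -1). Count: 2.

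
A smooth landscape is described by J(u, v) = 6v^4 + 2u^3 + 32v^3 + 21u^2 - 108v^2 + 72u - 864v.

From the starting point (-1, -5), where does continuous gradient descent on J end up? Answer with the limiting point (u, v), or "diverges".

(-3, -4)

J is separable, so gradient descent decouples: u follows -∂J/∂u, v follows -∂J/∂v.
∂J/∂u = 6(u + 3)(u + 4); at u=-1 this is 36, so u decreases.
∂J/∂v = 24(v - 3)(v + 3)(v + 4); at v=-5 this is -384, so v increases.
u converges to its nearest critical value -3 (a local min of the u-part); v converges to -4. The iterate converges to (-3, -4).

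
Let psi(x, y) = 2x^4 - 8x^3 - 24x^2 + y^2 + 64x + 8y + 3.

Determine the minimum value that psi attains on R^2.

psi(x,y) separates as P(x) + Q(y) + 3, so its minimum is min P + min Q + 3.
P'(x) = 8(x - 4)(x - 1)(x + 2) vanishes at x ∈ {-2, 1, 4}; Q'(y) = 2y + 8 vanishes at y ∈ {-4}.
Local minima of P (where P''>0): P(-2)=-128, P(4)=-128. Local minima of Q: Q(-4)=-16.
So the global minimum of psi is P(-2) + Q(-4) + 3 = -128 − 16 + 3 = -141, attained at (-2, -4).

-141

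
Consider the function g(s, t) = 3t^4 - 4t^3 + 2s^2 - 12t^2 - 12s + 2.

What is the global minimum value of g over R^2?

g(s,t) separates as P(s) + Q(t) + 2, so its minimum is min P + min Q + 2.
P'(s) = 4s - 12 vanishes at s ∈ {3}; Q'(t) = 12t(t - 2)(t + 1) vanishes at t ∈ {-1, 0, 2}.
Local minima of P (where P''>0): P(3)=-18. Local minima of Q: Q(-1)=-5, Q(2)=-32.
So the global minimum of g is P(3) + Q(2) + 2 = -18 − 32 + 2 = -48, attained at (3, 2).

-48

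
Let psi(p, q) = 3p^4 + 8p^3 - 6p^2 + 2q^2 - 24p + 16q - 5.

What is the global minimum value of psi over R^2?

-56

psi(p,q) separates as A(p) + B(q) − 5, so its minimum is min A + min B − 5.
A'(p) = 12(p - 1)(p + 1)(p + 2) vanishes at p ∈ {-2, -1, 1}; B'(q) = 4q + 16 vanishes at q ∈ {-4}.
Local minima of A (where A''>0): A(-2)=8, A(1)=-19. Local minima of B: B(-4)=-32.
So the global minimum of psi is A(1) + B(-4) − 5 = -19 − 32 − 5 = -56, attained at (1, -4).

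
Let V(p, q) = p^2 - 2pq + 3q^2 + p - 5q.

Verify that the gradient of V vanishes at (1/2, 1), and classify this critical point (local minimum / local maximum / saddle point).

∇V = (2p - 2q + 1, -2p + 6q - 5); substituting (1/2, 1) gives ∇V = (0, 0), so (1/2, 1) is indeed a critical point.
The Hessian of V is constant: H = [[2, -2], [-2, 6]].
det(H) = 2·6 − (-2)² = 8.
det(H) > 0 and tr(H) = 8 > 0, so H is positive definite and the point is a local minimum.

local minimum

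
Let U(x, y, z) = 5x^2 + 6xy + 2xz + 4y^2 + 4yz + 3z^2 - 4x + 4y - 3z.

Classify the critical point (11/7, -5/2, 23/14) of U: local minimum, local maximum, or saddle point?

The Hessian is constant: H = [[10, 6, 2], [6, 8, 4], [2, 4, 6]].
Leading principal minors: Δ₁ = 10, Δ₂ = 44, Δ₃ = 168.
All leading minors are positive, so H is positive definite: a local minimum.

local minimum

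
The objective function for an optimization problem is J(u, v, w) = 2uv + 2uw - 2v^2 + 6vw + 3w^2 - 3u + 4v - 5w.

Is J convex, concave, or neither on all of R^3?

J is quadratic, so its Hessian is the constant matrix H = [[0, 2, 2], [2, -4, 6], [2, 6, 6]].
Leading principal minors: 0, -4, 40.
Neither pattern holds ⇒ H is indefinite ⇒ neither convex nor concave.

neither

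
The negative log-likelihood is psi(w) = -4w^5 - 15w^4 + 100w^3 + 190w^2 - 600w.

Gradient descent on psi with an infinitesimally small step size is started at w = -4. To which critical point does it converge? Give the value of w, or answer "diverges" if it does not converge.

-5

psi'(w) = -20(w - 3)(w - 1)(w + 2)(w + 5), so psi'(-4) = 1400.
Gradient descent moves in the -psi' direction, i.e. w is decreasing.
The nearest critical point in that direction is w = -5, where psi'' = 2880 > 0 (a local minimum). The iterate converges there.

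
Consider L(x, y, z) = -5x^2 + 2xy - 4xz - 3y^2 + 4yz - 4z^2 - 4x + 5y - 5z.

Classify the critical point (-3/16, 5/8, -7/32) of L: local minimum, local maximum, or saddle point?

The Hessian is constant: H = [[-10, 2, -4], [2, -6, 4], [-4, 4, -8]].
Leading principal minors: Δ₁ = -10, Δ₂ = 56, Δ₃ = -256.
The minors alternate sign starting negative (−, +, −), so H is negative definite: a local maximum.

local maximum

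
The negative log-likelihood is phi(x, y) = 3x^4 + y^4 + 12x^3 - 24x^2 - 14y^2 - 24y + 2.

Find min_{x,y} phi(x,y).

phi(x,y) separates as P(x) + Q(y) + 2, so its minimum is min P + min Q + 2.
P'(x) = 12x(x - 1)(x + 4) vanishes at x ∈ {-4, 0, 1}; Q'(y) = 4(y - 3)(y + 1)(y + 2) vanishes at y ∈ {-2, -1, 3}.
Local minima of P (where P''>0): P(-4)=-384, P(1)=-9. Local minima of Q: Q(-2)=8, Q(3)=-117.
So the global minimum of phi is P(-4) + Q(3) + 2 = -384 − 117 + 2 = -499, attained at (-4, 3).

-499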